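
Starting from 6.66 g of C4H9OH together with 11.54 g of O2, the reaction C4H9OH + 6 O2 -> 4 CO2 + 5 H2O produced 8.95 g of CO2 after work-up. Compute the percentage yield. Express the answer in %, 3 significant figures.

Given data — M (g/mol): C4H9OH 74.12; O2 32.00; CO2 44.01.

84.6 %

n(C4H9OH) = 6.660 / 74.12 = 0.08985 mol
n(O2) = 11.54 / 32.00 = 0.3606 mol
n/ν for C4H9OH = 0.08985/1 = 0.08985
n/ν for O2 = 0.3606/6 = 0.06010
Smallest n/ν is O2 → limiting reagent.
theoretical n(CO2) = (4/6) × 0.3606 = 0.2404 mol → 10.58 g
% yield = 8.95 / 10.58 × 100 = 84.59 %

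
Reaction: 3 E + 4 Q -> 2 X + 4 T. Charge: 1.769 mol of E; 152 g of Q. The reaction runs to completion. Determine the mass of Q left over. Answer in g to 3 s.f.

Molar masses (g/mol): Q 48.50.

n(E) = 1.769 mol
n(Q) = 152.0 / 48.50 = 3.134 mol
n/ν for E = 1.769/3 = 0.5897
n/ν for Q = 3.134/4 = 0.7835
Smallest n/ν is E → limiting reagent.
Q consumed = (4/3) × 1.769 = 2.359 mol
Q remaining = 3.134 − 2.359 = 0.7750 mol
mass = 0.7750 × 48.50 = 37.59 g

37.6 g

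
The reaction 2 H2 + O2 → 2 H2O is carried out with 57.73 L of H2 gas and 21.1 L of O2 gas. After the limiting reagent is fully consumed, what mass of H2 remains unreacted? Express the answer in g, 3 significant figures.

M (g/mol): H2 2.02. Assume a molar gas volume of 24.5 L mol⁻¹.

n(H2) = 57.73 / 24.5 = 2.356 mol
n(O2) = 21.10 / 24.5 = 0.8612 mol
n/ν for H2 = 2.356/2 = 1.178
n/ν for O2 = 0.8612/1 = 0.8612
Smallest n/ν is O2 → limiting reagent.
H2 consumed = (2/1) × 0.8612 = 1.722 mol
H2 remaining = 2.356 − 1.722 = 0.6340 mol
mass = 0.6340 × 2.02 = 1.281 g

1.28 g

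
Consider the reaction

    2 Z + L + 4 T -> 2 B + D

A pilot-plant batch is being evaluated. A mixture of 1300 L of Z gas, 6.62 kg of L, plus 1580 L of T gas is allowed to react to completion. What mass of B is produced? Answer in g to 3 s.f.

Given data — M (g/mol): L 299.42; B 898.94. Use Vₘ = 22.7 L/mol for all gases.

n(Z) = 1300 / 22.7 = 57.27 mol
n(L) = 6.620×1000 / 299.42 = 22.11 mol
n(T) = 1580 / 22.7 = 69.60 mol
n/ν for Z = 57.27/2 = 28.64
n/ν for L = 22.11/1 = 22.11
n/ν for T = 69.60/4 = 17.40
Smallest n/ν is T → limiting reagent.
n(B) = (2/4) × 69.60 = 34.80 mol
mass = 34.80 × 898.94 = 31280 g

31300 g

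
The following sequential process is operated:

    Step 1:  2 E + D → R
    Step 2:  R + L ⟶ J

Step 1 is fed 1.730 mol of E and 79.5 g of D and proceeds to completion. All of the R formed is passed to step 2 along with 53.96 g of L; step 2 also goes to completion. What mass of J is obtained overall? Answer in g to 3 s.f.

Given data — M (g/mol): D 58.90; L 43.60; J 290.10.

Step 1:
n(E) = 1.730 mol
n(D) = 79.50 / 58.90 = 1.350 mol
n/ν → E: 0.8650, D: 1.350; E is limiting.
n(R) produced = (1/2) × 1.730 = 0.8650 mol
Step 2:
n(R) available = 0.8650 mol
n(L) = 53.96 / 43.60 = 1.238 mol
n/ν → R: 0.8650, L: 1.238; R is limiting.
n(J) = (1/1) × 0.8650 = 0.8650 mol
mass = 0.8650 × 290.10 = 250.9 g

251 g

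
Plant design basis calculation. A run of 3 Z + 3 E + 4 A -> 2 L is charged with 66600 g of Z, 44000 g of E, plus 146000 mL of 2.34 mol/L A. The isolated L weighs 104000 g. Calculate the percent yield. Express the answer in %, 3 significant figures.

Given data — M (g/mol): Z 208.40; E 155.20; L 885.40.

n(Z) = 66600 / 208.40 = 319.6 mol
n(E) = 44000 / 155.20 = 283.5 mol
n(A) = 2.34 × 146000/1000 = 341.6 mol
n/ν for Z = 319.6/3 = 106.5
n/ν for E = 283.5/3 = 94.50
n/ν for A = 341.6/4 = 85.40
Smallest n/ν is A → limiting reagent.
theoretical n(L) = (2/4) × 341.6 = 170.8 mol → 151200 g
% yield = 104000 / 151200 × 100 = 68.78 %

68.8 %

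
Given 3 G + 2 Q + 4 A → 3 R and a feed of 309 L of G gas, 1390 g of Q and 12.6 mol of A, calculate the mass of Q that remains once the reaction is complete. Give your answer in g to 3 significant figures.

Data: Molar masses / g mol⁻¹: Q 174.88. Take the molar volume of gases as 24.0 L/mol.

n(G) = 309.0 / 24.0 = 12.88 mol
n(Q) = 1390 / 174.88 = 7.948 mol
n(A) = 12.60 mol
n/ν for G = 12.88/3 = 4.293
n/ν for Q = 7.948/2 = 3.974
n/ν for A = 12.60/4 = 3.150
Smallest n/ν is A → limiting reagent.
Q consumed = (2/4) × 12.60 = 6.300 mol
Q remaining = 7.948 − 6.300 = 1.648 mol
mass = 1.648 × 174.88 = 288.2 g

288 g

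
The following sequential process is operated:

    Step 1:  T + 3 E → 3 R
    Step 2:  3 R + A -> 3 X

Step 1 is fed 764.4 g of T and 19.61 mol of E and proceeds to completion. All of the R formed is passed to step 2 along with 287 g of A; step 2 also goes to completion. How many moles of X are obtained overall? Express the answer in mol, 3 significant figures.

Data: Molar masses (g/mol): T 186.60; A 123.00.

7.00 mol

Step 1:
n(T) = 764.4 / 186.60 = 4.096 mol
n(E) = 19.61 mol
n/ν → T: 4.096, E: 6.537; T is limiting.
n(R) produced = (3/1) × 4.096 = 12.29 mol
Step 2:
n(R) available = 12.29 mol
n(A) = 287.0 / 123.00 = 2.333 mol
n/ν → R: 4.097, A: 2.333; A is limiting.
n(X) = (3/1) × 2.333 = 6.999 mol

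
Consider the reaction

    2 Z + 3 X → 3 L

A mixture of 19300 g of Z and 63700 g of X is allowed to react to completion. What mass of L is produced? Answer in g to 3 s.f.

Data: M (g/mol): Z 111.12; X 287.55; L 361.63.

80100 g

n(Z) = 19300 / 111.12 = 173.7 mol
n(X) = 63700 / 287.55 = 221.5 mol
n/ν → Z: 86.85, X: 73.83; X is limiting.
n(L) = (3/3) × 221.5 = 221.5 mol
mass = 221.5 × 361.63 = 80100 g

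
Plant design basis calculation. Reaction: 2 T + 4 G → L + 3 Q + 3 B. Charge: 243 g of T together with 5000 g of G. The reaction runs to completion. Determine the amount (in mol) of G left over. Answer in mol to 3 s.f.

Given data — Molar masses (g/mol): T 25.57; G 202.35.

n(T) = 243.0 / 25.57 = 9.503 mol
n(G) = 5000 / 202.35 = 24.71 mol
n/ν → T: 4.752, G: 6.178; T is limiting.
G consumed = (4/2) × 9.503 = 19.01 mol
G remaining = 24.71 − 19.01 = 5.700 mol

5.70 mol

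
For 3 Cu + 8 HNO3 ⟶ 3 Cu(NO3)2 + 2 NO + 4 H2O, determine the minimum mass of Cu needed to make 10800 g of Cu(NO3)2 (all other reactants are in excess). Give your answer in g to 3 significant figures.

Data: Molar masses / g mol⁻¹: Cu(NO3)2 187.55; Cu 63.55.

n(Cu(NO3)2) = 10800 / 187.55 = 57.58 mol
n(Cu) = (3/3) × 57.58 = 57.58 mol
mass = 57.58 × 63.55 = 3659 g

3660 g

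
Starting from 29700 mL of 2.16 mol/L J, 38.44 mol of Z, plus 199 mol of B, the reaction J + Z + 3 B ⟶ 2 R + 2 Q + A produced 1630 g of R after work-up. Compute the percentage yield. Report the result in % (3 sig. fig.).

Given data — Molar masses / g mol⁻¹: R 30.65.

69.2 %

n(J) = 2.16 × 29700/1000 = 64.15 mol
n(Z) = 38.44 mol
n(B) = 199.0 mol
n/ν for J = 64.15/1 = 64.15
n/ν for Z = 38.44/1 = 38.44
n/ν for B = 199.0/3 = 66.33
Smallest n/ν is Z → limiting reagent.
theoretical n(R) = (2/1) × 38.44 = 76.88 mol → 2356 g
% yield = 1630 / 2356 × 100 = 69.19 %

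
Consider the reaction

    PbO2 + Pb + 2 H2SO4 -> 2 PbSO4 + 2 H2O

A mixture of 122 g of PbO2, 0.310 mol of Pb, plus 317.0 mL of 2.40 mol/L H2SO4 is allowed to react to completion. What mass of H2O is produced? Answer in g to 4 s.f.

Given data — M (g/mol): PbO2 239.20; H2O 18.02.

11.17 g

n(PbO2) = 122.0 / 239.20 = 0.5100 mol
n(Pb) = 0.3100 mol
n(H2SO4) = 2.40 × 317.0/1000 = 0.7608 mol
n/ν → PbO2: 0.5100, Pb: 0.3100, H2SO4: 0.3804; Pb is limiting.
n(H2O) = (2/1) × 0.3100 = 0.6200 mol
mass = 0.6200 × 18.02 = 11.17 g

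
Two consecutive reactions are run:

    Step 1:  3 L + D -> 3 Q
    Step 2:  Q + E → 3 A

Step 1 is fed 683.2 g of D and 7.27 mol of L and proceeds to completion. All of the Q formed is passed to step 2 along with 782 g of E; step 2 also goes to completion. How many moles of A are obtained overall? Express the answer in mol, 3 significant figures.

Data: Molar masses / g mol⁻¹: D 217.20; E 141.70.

Step 1:
n(D) = 683.2 / 217.20 = 3.145 mol
n(L) = 7.270 mol
n/ν for D = 3.145/1 = 3.145
n/ν for L = 7.270/3 = 2.423
Smallest n/ν is L → limiting reagent.
n(Q) produced = (3/3) × 7.270 = 7.270 mol
Step 2:
n(Q) available = 7.270 mol
n(E) = 782.0 / 141.70 = 5.519 mol
n/ν for Q = 7.270/1 = 7.270
n/ν for E = 5.519/1 = 5.519
Smallest n/ν is E → limiting reagent.
n(A) = (3/1) × 5.519 = 16.56 mol

16.6 mol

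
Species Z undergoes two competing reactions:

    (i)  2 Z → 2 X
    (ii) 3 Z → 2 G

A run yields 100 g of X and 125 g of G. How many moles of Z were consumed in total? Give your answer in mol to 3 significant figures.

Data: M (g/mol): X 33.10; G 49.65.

6.80 mol

n(X) = 100 / 33.10 = 3.021 mol
n(G) = 125 / 49.65 = 2.518 mol
n(Z) via (i) = (2/2)×3.021 = 3.021 mol
n(Z) via (ii) = (3/2)×2.518 = 3.777 mol
total n(Z) = 3.021 + 3.777 = 6.798 mol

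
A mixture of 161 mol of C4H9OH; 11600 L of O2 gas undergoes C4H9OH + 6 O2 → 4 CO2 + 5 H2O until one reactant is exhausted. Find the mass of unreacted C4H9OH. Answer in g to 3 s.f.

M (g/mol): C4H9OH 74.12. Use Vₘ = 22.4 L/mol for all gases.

5540 g

n(C4H9OH) = 161.0 mol
n(O2) = 11600 / 22.4 = 517.9 mol
n/ν for C4H9OH = 161.0/1 = 161.0
n/ν for O2 = 517.9/6 = 86.32
Smallest n/ν is O2 → limiting reagent.
C4H9OH consumed = (1/6) × 517.9 = 86.32 mol
C4H9OH remaining = 161.0 − 86.32 = 74.68 mol
mass = 74.68 × 74.12 = 5535 g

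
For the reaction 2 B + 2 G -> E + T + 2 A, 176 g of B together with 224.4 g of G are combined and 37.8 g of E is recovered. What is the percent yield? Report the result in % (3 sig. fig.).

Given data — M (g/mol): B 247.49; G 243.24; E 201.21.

n(B) = 176.0 / 247.49 = 0.7111 mol
n(G) = 224.4 / 243.24 = 0.9225 mol
n/ν → B: 0.3556, G: 0.4613; B is limiting.
theoretical n(E) = (1/2) × 0.7111 = 0.3556 mol → 71.55 g
% yield = 37.8 / 71.55 × 100 = 52.83 %

52.8 %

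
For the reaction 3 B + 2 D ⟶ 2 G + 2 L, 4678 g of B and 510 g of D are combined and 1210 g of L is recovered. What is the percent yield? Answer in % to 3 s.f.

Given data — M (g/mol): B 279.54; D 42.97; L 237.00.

n(B) = 4678 / 279.54 = 16.73 mol
n(D) = 510.0 / 42.97 = 11.87 mol
n/ν for B = 16.73/3 = 5.577
n/ν for D = 11.87/2 = 5.935
Smallest n/ν is B → limiting reagent.
theoretical n(L) = (2/3) × 16.73 = 11.15 mol → 2643 g
% yield = 1210 / 2643 × 100 = 45.78 %

45.8 %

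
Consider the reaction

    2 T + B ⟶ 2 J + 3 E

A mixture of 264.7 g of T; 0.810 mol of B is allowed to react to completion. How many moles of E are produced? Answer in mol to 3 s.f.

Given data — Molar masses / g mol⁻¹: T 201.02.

1.98 mol

n(T) = 264.7 / 201.02 = 1.317 mol
n(B) = 0.8100 mol
n/ν for T = 1.317/2 = 0.6585
n/ν for B = 0.8100/1 = 0.8100
Smallest n/ν is T → limiting reagent.
n(E) = (3/2) × 1.317 = 1.976 mol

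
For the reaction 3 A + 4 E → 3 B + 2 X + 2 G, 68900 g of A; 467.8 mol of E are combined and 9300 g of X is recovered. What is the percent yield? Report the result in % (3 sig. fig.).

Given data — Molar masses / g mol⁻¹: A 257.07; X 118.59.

43.9 %

n(A) = 68900 / 257.07 = 268.0 mol
n(E) = 467.8 mol
n/ν → A: 89.33, E: 117.0; A is limiting.
theoretical n(X) = (2/3) × 268.0 = 178.7 mol → 21190 g
% yield = 9300 / 21190 × 100 = 43.89 %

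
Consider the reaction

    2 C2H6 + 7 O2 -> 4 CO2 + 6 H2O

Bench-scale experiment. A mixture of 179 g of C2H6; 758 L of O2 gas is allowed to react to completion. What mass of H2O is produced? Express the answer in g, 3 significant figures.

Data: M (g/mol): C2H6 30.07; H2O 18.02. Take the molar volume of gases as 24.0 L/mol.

n(C2H6) = 179.0 / 30.07 = 5.953 mol
n(O2) = 758.0 / 24.0 = 31.58 mol
n/ν for C2H6 = 5.953/2 = 2.977
n/ν for O2 = 31.58/7 = 4.511
Smallest n/ν is C2H6 → limiting reagent.
n(H2O) = (6/2) × 5.953 = 17.86 mol
mass = 17.86 × 18.02 = 321.8 g

322 g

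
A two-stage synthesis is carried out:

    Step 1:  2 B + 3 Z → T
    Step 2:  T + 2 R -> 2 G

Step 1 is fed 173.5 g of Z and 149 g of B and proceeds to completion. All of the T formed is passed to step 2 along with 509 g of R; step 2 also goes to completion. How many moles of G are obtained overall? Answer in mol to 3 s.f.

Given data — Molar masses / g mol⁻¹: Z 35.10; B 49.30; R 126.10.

Step 1:
n(Z) = 173.5 / 35.10 = 4.943 mol
n(B) = 149.0 / 49.30 = 3.022 mol
n/ν → Z: 1.648, B: 1.511; B is limiting.
n(T) produced = (1/2) × 3.022 = 1.511 mol
Step 2:
n(T) available = 1.511 mol
n(R) = 509.0 / 126.10 = 4.036 mol
n/ν → T: 1.511, R: 2.018; T is limiting.
n(G) = (2/1) × 1.511 = 3.022 mol

3.02 mol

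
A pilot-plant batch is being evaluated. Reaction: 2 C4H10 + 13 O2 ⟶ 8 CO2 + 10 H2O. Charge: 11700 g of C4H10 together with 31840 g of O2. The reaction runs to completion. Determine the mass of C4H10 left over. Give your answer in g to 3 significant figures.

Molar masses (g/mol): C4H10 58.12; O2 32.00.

n(C4H10) = 11700 / 58.12 = 201.3 mol
n(O2) = 31840 / 32.00 = 995.0 mol
n/ν for C4H10 = 201.3/2 = 100.7
n/ν for O2 = 995.0/13 = 76.54
Smallest n/ν is O2 → limiting reagent.
C4H10 consumed = (2/13) × 995.0 = 153.1 mol
C4H10 remaining = 201.3 − 153.1 = 48.20 mol
mass = 48.20 × 58.12 = 2801 g

2800 g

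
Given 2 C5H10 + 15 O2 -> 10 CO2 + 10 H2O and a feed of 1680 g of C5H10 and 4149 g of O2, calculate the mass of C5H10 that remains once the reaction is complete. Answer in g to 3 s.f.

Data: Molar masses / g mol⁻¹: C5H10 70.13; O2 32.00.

n(C5H10) = 1680 / 70.13 = 23.96 mol
n(O2) = 4149 / 32.00 = 129.7 mol
n/ν → C5H10: 11.98, O2: 8.647; O2 is limiting.
C5H10 consumed = (2/15) × 129.7 = 17.29 mol
C5H10 remaining = 23.96 − 17.29 = 6.670 mol
mass = 6.670 × 70.13 = 467.8 g

468 g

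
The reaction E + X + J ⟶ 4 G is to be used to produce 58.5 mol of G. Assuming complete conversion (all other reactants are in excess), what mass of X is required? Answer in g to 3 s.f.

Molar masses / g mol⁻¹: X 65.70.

961 g

n(G) = 58.50 mol
n(X) = (1/4) × 58.50 = 14.63 mol
mass = 14.63 × 65.70 = 961.2 g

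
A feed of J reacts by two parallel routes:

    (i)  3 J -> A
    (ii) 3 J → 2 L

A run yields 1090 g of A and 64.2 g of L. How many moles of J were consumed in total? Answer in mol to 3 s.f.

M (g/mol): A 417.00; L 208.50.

n(A) = 1090 / 417.00 = 2.614 mol
n(L) = 64.2 / 208.50 = 0.3079 mol
n(J) via (i) = (3/1)×2.614 = 7.842 mol
n(J) via (ii) = (3/2)×0.3079 = 0.4619 mol
total n(J) = 7.842 + 0.4619 = 8.304 mol

8.30 mol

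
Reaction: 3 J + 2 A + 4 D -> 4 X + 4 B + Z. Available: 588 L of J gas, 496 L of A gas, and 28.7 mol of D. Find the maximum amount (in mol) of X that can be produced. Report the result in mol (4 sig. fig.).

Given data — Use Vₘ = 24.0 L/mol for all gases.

28.70 mol

n(J) = 588.0 / 24.0 = 24.50 mol
n(A) = 496.0 / 24.0 = 20.67 mol
n(D) = 28.70 mol
n/ν → J: 8.167, A: 10.34, D: 7.175; D is limiting.
n(X) = (4/4) × 28.70 = 28.70 mol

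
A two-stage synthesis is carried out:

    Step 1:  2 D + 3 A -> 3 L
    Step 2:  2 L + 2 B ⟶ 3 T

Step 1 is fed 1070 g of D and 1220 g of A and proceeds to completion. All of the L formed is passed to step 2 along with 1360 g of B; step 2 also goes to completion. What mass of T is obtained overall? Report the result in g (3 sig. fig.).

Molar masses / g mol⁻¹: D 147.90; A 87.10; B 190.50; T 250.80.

Step 1:
n(D) = 1070 / 147.90 = 7.235 mol
n(A) = 1220 / 87.10 = 14.01 mol
n/ν → D: 3.618, A: 4.670; D is limiting.
n(L) produced = (3/2) × 7.235 = 10.85 mol
Step 2:
n(L) available = 10.85 mol
n(B) = 1360 / 190.50 = 7.139 mol
n/ν → L: 5.425, B: 3.570; B is limiting.
n(T) = (3/2) × 7.139 = 10.71 mol
mass = 10.71 × 250.80 = 2686 g

2690 g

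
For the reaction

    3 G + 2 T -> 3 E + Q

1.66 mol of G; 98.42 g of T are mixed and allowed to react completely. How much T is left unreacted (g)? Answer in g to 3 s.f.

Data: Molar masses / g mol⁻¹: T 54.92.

37.6 g

n(G) = 1.660 mol
n(T) = 98.42 / 54.92 = 1.792 mol
n/ν for G = 1.660/3 = 0.5533
n/ν for T = 1.792/2 = 0.8960
Smallest n/ν is G → limiting reagent.
T consumed = (2/3) × 1.660 = 1.107 mol
T remaining = 1.792 − 1.107 = 0.6850 mol
mass = 0.6850 × 54.92 = 37.62 g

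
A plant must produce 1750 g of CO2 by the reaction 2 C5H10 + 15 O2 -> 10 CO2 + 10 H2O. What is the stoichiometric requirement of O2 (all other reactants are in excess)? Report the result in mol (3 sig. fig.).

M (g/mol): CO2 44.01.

n(CO2) = 1750 / 44.01 = 39.76 mol
n(O2) = (15/10) × 39.76 = 59.64 mol

59.6 mol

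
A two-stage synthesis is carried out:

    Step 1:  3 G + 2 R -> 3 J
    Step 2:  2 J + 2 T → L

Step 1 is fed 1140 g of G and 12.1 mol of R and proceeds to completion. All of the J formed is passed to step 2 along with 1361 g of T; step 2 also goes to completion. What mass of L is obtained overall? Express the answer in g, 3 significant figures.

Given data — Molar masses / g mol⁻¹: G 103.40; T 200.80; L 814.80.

Step 1:
n(G) = 1140 / 103.40 = 11.03 mol
n(R) = 12.10 mol
n/ν for G = 11.03/3 = 3.677
n/ν for R = 12.10/2 = 6.050
Smallest n/ν is G → limiting reagent.
n(J) produced = (3/3) × 11.03 = 11.03 mol
Step 2:
n(J) available = 11.03 mol
n(T) = 1361 / 200.80 = 6.778 mol
n/ν for J = 11.03/2 = 5.515
n/ν for T = 6.778/2 = 3.389
Smallest n/ν is T → limiting reagent.
n(L) = (1/2) × 6.778 = 3.389 mol
mass = 3.389 × 814.80 = 2761 g

2760 g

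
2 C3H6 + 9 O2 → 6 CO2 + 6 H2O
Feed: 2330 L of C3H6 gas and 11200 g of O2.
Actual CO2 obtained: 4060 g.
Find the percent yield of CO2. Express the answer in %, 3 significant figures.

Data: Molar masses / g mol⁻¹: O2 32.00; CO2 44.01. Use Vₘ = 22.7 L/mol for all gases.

n(C3H6) = 2330 / 22.7 = 102.6 mol
n(O2) = 11200 / 32.00 = 350.0 mol
n/ν for C3H6 = 102.6/2 = 51.30
n/ν for O2 = 350.0/9 = 38.89
Smallest n/ν is O2 → limiting reagent.
theoretical n(CO2) = (6/9) × 350.0 = 233.3 mol → 10270 g
% yield = 4060 / 10270 × 100 = 39.53 %

39.5 %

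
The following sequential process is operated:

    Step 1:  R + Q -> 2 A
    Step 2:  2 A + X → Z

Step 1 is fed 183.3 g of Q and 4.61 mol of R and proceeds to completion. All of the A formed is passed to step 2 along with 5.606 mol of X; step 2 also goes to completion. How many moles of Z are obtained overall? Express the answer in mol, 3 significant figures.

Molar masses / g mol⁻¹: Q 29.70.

4.61 mol

Step 1:
n(Q) = 183.3 / 29.70 = 6.172 mol
n(R) = 4.610 mol
n/ν for Q = 6.172/1 = 6.172
n/ν for R = 4.610/1 = 4.610
Smallest n/ν is R → limiting reagent.
n(A) produced = (2/1) × 4.610 = 9.220 mol
Step 2:
n(A) available = 9.220 mol
n(X) = 5.606 mol
n/ν for A = 9.220/2 = 4.610
n/ν for X = 5.606/1 = 5.606
Smallest n/ν is A → limiting reagent.
n(Z) = (1/2) × 9.220 = 4.610 mol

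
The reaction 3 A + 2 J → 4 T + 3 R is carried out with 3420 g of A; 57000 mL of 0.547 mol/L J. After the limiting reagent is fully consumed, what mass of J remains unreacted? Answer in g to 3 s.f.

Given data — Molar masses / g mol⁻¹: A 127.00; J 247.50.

n(A) = 3420 / 127.00 = 26.93 mol
n(J) = 0.547 × 57000/1000 = 31.18 mol
n/ν → A: 8.977, J: 15.59; A is limiting.
J consumed = (2/3) × 26.93 = 17.95 mol
J remaining = 31.18 − 17.95 = 13.23 mol
mass = 13.23 × 247.50 = 3274 g

3270 g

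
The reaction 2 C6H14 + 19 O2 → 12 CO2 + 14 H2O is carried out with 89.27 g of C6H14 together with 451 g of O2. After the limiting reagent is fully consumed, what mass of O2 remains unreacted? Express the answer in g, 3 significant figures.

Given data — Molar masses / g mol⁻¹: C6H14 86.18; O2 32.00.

n(C6H14) = 89.27 / 86.18 = 1.036 mol
n(O2) = 451.0 / 32.00 = 14.09 mol
n/ν → C6H14: 0.5180, O2: 0.7416; C6H14 is limiting.
O2 consumed = (19/2) × 1.036 = 9.842 mol
O2 remaining = 14.09 − 9.842 = 4.248 mol
mass = 4.248 × 32.00 = 135.9 g

136 g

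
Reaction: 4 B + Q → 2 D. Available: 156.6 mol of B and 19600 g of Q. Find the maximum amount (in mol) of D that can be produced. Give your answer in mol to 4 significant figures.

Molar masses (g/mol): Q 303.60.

78.30 mol

n(B) = 156.6 mol
n(Q) = 19600 / 303.60 = 64.56 mol
n/ν for B = 156.6/4 = 39.15
n/ν for Q = 64.56/1 = 64.56
Smallest n/ν is B → limiting reagent.
n(D) = (2/4) × 156.6 = 78.30 mol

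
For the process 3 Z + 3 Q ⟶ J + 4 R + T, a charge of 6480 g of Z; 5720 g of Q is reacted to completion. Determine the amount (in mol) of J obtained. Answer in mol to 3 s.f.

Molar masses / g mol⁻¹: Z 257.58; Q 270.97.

n(Z) = 6480 / 257.58 = 25.16 mol
n(Q) = 5720 / 270.97 = 21.11 mol
n/ν for Z = 25.16/3 = 8.387
n/ν for Q = 21.11/3 = 7.037
Smallest n/ν is Q → limiting reagent.
n(J) = (1/3) × 21.11 = 7.037 mol

7.04 mol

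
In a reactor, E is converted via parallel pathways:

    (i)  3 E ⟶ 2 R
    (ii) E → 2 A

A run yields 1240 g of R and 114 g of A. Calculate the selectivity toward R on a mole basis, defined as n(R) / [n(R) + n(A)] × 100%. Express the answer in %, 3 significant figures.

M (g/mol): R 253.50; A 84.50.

n(R) = 1240 / 253.50 = 4.892 mol
n(A) = 114 / 84.50 = 1.349 mol
selectivity = 4.892/(4.892+1.349) × 100 = 78.38 %

78.4 %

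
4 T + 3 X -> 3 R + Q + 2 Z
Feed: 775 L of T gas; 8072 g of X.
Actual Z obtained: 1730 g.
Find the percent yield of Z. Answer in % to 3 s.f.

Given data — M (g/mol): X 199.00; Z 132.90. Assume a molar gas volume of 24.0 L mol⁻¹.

80.6 %

n(T) = 775.0 / 24.0 = 32.29 mol
n(X) = 8072 / 199.00 = 40.56 mol
n/ν → T: 8.073, X: 13.52; T is limiting.
theoretical n(Z) = (2/4) × 32.29 = 16.15 mol → 2146 g
% yield = 1730 / 2146 × 100 = 80.62 %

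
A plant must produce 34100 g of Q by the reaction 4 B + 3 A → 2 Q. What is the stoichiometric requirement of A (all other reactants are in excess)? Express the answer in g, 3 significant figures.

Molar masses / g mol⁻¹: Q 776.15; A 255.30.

16800 g

n(Q) = 34100 / 776.15 = 43.93 mol
n(A) = (3/2) × 43.93 = 65.90 mol
mass = 65.90 × 255.30 = 16820 g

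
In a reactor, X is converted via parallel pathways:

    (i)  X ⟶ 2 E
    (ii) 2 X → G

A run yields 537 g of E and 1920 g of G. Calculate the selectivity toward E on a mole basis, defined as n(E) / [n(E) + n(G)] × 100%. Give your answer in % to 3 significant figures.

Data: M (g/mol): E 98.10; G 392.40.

n(E) = 537 / 98.10 = 5.474 mol
n(G) = 1920 / 392.40 = 4.893 mol
selectivity = 5.474/(5.474+4.893) × 100 = 52.80 %

52.8 %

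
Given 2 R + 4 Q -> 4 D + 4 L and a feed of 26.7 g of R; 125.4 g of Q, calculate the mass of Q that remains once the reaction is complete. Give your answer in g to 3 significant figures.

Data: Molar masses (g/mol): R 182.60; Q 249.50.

52.4 g

n(R) = 26.70 / 182.60 = 0.1462 mol
n(Q) = 125.4 / 249.50 = 0.5026 mol
n/ν → R: 0.07310, Q: 0.1257; R is limiting.
Q consumed = (4/2) × 0.1462 = 0.2924 mol
Q remaining = 0.5026 − 0.2924 = 0.2102 mol
mass = 0.2102 × 249.50 = 52.44 g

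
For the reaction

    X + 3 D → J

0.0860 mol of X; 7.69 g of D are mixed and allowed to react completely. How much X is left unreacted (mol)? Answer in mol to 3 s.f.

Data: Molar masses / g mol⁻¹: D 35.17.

n(X) = 0.08600 mol
n(D) = 7.690 / 35.17 = 0.2187 mol
n/ν for X = 0.08600/1 = 0.08600
n/ν for D = 0.2187/3 = 0.07290
Smallest n/ν is D → limiting reagent.
X consumed = (1/3) × 0.2187 = 0.07290 mol
X remaining = 0.08600 − 0.07290 = 0.01310 mol

0.0131 mol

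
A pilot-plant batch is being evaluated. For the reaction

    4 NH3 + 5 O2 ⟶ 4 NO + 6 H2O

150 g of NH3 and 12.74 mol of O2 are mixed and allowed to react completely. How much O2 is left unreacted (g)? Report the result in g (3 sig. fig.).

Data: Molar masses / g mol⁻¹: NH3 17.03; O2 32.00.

n(NH3) = 150.0 / 17.03 = 8.808 mol
n(O2) = 12.74 mol
n/ν for NH3 = 8.808/4 = 2.202
n/ν for O2 = 12.74/5 = 2.548
Smallest n/ν is NH3 → limiting reagent.
O2 consumed = (5/4) × 8.808 = 11.01 mol
O2 remaining = 12.74 − 11.01 = 1.730 mol
mass = 1.730 × 32.00 = 55.36 g

55.4 g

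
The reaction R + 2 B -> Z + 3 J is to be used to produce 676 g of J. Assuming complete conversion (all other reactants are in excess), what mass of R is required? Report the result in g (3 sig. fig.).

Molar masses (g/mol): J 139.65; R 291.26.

n(J) = 676 / 139.65 = 4.841 mol
n(R) = (1/3) × 4.841 = 1.614 mol
mass = 1.614 × 291.26 = 470.1 g

470 g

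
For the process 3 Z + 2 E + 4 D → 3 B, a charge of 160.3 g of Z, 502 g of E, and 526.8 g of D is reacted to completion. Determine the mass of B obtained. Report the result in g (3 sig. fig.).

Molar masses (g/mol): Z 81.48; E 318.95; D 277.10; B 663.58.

946 g

n(Z) = 160.3 / 81.48 = 1.967 mol
n(E) = 502.0 / 318.95 = 1.574 mol
n(D) = 526.8 / 277.10 = 1.901 mol
n/ν for Z = 1.967/3 = 0.6557
n/ν for E = 1.574/2 = 0.7870
n/ν for D = 1.901/4 = 0.4753
Smallest n/ν is D → limiting reagent.
n(B) = (3/4) × 1.901 = 1.426 mol
mass = 1.426 × 663.58 = 946.3 g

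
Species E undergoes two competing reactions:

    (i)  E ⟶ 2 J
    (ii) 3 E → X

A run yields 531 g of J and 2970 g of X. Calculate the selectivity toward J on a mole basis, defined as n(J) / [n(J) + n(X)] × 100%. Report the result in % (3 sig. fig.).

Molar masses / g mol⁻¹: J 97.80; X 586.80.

51.8 %

n(J) = 531 / 97.80 = 5.429 mol
n(X) = 2970 / 586.80 = 5.061 mol
selectivity = 5.429/(5.429+5.061) × 100 = 51.75 %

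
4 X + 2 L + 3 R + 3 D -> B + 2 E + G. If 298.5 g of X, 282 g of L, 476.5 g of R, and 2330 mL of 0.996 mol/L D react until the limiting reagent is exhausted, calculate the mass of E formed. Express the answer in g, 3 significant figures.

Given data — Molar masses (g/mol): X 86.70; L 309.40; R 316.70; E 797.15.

727 g

n(X) = 298.5 / 86.70 = 3.443 mol
n(L) = 282.0 / 309.40 = 0.9114 mol
n(R) = 476.5 / 316.70 = 1.505 mol
n(D) = 0.996 × 2330/1000 = 2.321 mol
n/ν for X = 3.443/4 = 0.8608
n/ν for L = 0.9114/2 = 0.4557
n/ν for R = 1.505/3 = 0.5017
n/ν for D = 2.321/3 = 0.7737
Smallest n/ν is L → limiting reagent.
n(E) = (2/2) × 0.9114 = 0.9114 mol
mass = 0.9114 × 797.15 = 726.5 g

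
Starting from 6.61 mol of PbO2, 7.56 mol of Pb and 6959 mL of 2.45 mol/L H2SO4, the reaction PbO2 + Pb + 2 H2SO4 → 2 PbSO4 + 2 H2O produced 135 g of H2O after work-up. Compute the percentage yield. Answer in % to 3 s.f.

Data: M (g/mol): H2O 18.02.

56.7 %

n(PbO2) = 6.610 mol
n(Pb) = 7.560 mol
n(H2SO4) = 2.45 × 6959/1000 = 17.05 mol
n/ν for PbO2 = 6.610/1 = 6.610
n/ν for Pb = 7.560/1 = 7.560
n/ν for H2SO4 = 17.05/2 = 8.525
Smallest n/ν is PbO2 → limiting reagent.
theoretical n(H2O) = (2/1) × 6.610 = 13.22 mol → 238.2 g
% yield = 135 / 238.2 × 100 = 56.68 %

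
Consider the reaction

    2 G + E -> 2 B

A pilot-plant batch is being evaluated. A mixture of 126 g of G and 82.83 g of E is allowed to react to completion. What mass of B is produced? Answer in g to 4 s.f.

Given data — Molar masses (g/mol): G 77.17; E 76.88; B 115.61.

n(G) = 126.0 / 77.17 = 1.633 mol
n(E) = 82.83 / 76.88 = 1.077 mol
n/ν for G = 1.633/2 = 0.8165
n/ν for E = 1.077/1 = 1.077
Smallest n/ν is G → limiting reagent.
n(B) = (2/2) × 1.633 = 1.633 mol
mass = 1.633 × 115.61 = 188.8 g

188.8 g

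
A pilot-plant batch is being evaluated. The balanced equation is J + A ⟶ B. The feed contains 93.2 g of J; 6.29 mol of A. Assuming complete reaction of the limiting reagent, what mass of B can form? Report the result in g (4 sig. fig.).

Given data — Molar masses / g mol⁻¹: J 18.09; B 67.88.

349.7 g

n(J) = 93.20 / 18.09 = 5.152 mol
n(A) = 6.290 mol
n/ν → J: 5.152, A: 6.290; J is limiting.
n(B) = (1/1) × 5.152 = 5.152 mol
mass = 5.152 × 67.88 = 349.7 g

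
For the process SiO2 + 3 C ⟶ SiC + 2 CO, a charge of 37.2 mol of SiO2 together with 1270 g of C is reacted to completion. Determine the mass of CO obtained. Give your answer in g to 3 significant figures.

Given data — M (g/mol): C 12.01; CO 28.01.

1970 g

n(SiO2) = 37.20 mol
n(C) = 1270 / 12.01 = 105.7 mol
n/ν → SiO2: 37.20, C: 35.23; C is limiting.
n(CO) = (2/3) × 105.7 = 70.47 mol
mass = 70.47 × 28.01 = 1974 g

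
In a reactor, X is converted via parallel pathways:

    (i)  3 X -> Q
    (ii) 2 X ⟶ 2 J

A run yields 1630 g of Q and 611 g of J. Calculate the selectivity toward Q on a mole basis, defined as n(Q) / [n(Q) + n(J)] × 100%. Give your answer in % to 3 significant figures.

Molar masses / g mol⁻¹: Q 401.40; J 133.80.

47.1 %

n(Q) = 1630 / 401.40 = 4.061 mol
n(J) = 611 / 133.80 = 4.567 mol
selectivity = 4.061/(4.061+4.567) × 100 = 47.07 %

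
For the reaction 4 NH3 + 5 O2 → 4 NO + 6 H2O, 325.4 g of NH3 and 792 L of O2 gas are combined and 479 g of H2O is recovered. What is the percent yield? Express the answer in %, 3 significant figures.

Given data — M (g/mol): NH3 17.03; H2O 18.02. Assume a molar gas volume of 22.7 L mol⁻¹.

92.7 %

n(NH3) = 325.4 / 17.03 = 19.11 mol
n(O2) = 792.0 / 22.7 = 34.89 mol
n/ν for NH3 = 19.11/4 = 4.778
n/ν for O2 = 34.89/5 = 6.978
Smallest n/ν is NH3 → limiting reagent.
theoretical n(H2O) = (6/4) × 19.11 = 28.67 mol → 516.6 g
% yield = 479 / 516.6 × 100 = 92.72 %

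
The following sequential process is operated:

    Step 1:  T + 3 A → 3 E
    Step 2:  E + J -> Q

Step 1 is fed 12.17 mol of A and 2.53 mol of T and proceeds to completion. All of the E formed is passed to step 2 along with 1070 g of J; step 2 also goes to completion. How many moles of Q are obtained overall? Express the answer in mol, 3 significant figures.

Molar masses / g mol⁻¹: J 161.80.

6.61 mol

Step 1:
n(A) = 12.17 mol
n(T) = 2.530 mol
n/ν → A: 4.057, T: 2.530; T is limiting.
n(E) produced = (3/1) × 2.530 = 7.590 mol
Step 2:
n(E) available = 7.590 mol
n(J) = 1070 / 161.80 = 6.613 mol
n/ν → E: 7.590, J: 6.613; J is limiting.
n(Q) = (1/1) × 6.613 = 6.613 mol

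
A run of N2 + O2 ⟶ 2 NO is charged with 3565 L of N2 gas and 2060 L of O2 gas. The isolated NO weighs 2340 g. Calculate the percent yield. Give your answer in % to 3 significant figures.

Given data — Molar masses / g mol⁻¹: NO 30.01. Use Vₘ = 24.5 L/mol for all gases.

n(N2) = 3565 / 24.5 = 145.5 mol
n(O2) = 2060 / 24.5 = 84.08 mol
n/ν for N2 = 145.5/1 = 145.5
n/ν for O2 = 84.08/1 = 84.08
Smallest n/ν is O2 → limiting reagent.
theoretical n(NO) = (2/1) × 84.08 = 168.2 mol → 5048 g
% yield = 2340 / 5048 × 100 = 46.35 %

46.4 %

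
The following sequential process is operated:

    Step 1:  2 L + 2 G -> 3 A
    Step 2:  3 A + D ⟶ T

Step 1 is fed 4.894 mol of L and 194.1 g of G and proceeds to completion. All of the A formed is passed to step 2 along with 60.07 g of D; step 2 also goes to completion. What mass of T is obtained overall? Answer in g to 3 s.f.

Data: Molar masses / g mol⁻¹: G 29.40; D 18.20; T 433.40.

Step 1:
n(L) = 4.894 mol
n(G) = 194.1 / 29.40 = 6.602 mol
n/ν → L: 2.447, G: 3.301; L is limiting.
n(A) produced = (3/2) × 4.894 = 7.341 mol
Step 2:
n(A) available = 7.341 mol
n(D) = 60.07 / 18.20 = 3.301 mol
n/ν → A: 2.447, D: 3.301; A is limiting.
n(T) = (1/3) × 7.341 = 2.447 mol
mass = 2.447 × 433.40 = 1061 g

1060 g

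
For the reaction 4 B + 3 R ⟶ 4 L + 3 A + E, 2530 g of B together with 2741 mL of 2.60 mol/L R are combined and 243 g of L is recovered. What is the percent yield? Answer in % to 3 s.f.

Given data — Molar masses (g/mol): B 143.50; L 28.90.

88.5 %

n(B) = 2530 / 143.50 = 17.63 mol
n(R) = 2.60 × 2741/1000 = 7.127 mol
n/ν for B = 17.63/4 = 4.408
n/ν for R = 7.127/3 = 2.376
Smallest n/ν is R → limiting reagent.
theoretical n(L) = (4/3) × 7.127 = 9.503 mol → 274.6 g
% yield = 243 / 274.6 × 100 = 88.49 %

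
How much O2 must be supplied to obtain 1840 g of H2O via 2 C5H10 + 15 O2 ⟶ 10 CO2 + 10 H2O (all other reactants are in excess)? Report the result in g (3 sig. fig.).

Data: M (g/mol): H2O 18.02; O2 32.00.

n(H2O) = 1840 / 18.02 = 102.1 mol
n(O2) = (15/10) × 102.1 = 153.2 mol
mass = 153.2 × 32.00 = 4902 g

4900 g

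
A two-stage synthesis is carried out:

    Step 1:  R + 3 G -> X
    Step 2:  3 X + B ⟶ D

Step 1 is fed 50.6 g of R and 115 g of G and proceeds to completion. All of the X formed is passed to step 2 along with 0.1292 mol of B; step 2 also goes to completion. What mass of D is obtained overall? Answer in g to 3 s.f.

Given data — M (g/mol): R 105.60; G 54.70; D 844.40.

Step 1:
n(R) = 50.60 / 105.60 = 0.4792 mol
n(G) = 115.0 / 54.70 = 2.102 mol
n/ν for R = 0.4792/1 = 0.4792
n/ν for G = 2.102/3 = 0.7007
Smallest n/ν is R → limiting reagent.
n(X) produced = (1/1) × 0.4792 = 0.4792 mol
Step 2:
n(X) available = 0.4792 mol
n(B) = 0.1292 mol
n/ν for X = 0.4792/3 = 0.1597
n/ν for B = 0.1292/1 = 0.1292
Smallest n/ν is B → limiting reagent.
n(D) = (1/1) × 0.1292 = 0.1292 mol
mass = 0.1292 × 844.40 = 109.1 g

109 g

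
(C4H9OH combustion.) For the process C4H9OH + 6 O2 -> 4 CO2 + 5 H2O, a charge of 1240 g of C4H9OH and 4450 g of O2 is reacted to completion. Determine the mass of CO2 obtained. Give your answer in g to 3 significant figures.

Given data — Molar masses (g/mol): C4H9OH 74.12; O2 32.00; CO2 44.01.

n(C4H9OH) = 1240 / 74.12 = 16.73 mol
n(O2) = 4450 / 32.00 = 139.1 mol
n/ν for C4H9OH = 16.73/1 = 16.73
n/ν for O2 = 139.1/6 = 23.18
Smallest n/ν is C4H9OH → limiting reagent.
n(CO2) = (4/1) × 16.73 = 66.92 mol
mass = 66.92 × 44.01 = 2945 g

2950 g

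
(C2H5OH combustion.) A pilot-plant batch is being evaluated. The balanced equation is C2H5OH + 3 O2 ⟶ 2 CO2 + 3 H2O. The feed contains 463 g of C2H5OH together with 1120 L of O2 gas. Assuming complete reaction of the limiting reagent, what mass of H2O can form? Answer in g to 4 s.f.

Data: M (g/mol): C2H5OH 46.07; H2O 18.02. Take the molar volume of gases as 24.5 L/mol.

n(C2H5OH) = 463.0 / 46.07 = 10.05 mol
n(O2) = 1120 / 24.5 = 45.71 mol
n/ν → C2H5OH: 10.05, O2: 15.24; C2H5OH is limiting.
n(H2O) = (3/1) × 10.05 = 30.15 mol
mass = 30.15 × 18.02 = 543.3 g

543.3 g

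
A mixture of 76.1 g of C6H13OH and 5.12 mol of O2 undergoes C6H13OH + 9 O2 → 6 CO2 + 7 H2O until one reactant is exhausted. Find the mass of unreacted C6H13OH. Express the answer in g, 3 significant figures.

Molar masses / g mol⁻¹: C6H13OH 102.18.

n(C6H13OH) = 76.10 / 102.18 = 0.7448 mol
n(O2) = 5.120 mol
n/ν → C6H13OH: 0.7448, O2: 0.5689; O2 is limiting.
C6H13OH consumed = (1/9) × 5.120 = 0.5689 mol
C6H13OH remaining = 0.7448 − 0.5689 = 0.1759 mol
mass = 0.1759 × 102.18 = 17.97 g

18.0 g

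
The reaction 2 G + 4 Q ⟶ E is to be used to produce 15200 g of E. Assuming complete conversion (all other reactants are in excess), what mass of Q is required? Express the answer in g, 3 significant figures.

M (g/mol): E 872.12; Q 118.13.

n(E) = 15200 / 872.12 = 17.43 mol
n(Q) = (4/1) × 17.43 = 69.72 mol
mass = 69.72 × 118.13 = 8236 g

8240 g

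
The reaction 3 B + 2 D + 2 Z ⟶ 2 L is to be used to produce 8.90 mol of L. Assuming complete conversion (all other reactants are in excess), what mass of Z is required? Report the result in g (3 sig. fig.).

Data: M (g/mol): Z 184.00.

n(L) = 8.900 mol
n(Z) = (2/2) × 8.900 = 8.900 mol
mass = 8.900 × 184.00 = 1638 g

1640 g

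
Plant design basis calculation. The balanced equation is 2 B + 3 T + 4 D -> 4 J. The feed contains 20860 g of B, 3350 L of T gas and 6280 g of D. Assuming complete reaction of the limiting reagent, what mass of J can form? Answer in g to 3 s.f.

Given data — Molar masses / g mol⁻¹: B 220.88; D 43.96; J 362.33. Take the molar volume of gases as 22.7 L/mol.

n(B) = 20860 / 220.88 = 94.44 mol
n(T) = 3350 / 22.7 = 147.6 mol
n(D) = 6280 / 43.96 = 142.9 mol
n/ν → B: 47.22, T: 49.20, D: 35.73; D is limiting.
n(J) = (4/4) × 142.9 = 142.9 mol
mass = 142.9 × 362.33 = 51780 g

51800 g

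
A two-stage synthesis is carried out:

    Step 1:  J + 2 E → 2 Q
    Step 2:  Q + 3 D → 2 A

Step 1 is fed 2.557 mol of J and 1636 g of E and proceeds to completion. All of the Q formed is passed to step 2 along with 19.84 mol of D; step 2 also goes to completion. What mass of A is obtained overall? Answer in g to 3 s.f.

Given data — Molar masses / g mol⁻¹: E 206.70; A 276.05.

2820 g

Step 1:
n(J) = 2.557 mol
n(E) = 1636 / 206.70 = 7.915 mol
n/ν for J = 2.557/1 = 2.557
n/ν for E = 7.915/2 = 3.958
Smallest n/ν is J → limiting reagent.
n(Q) produced = (2/1) × 2.557 = 5.114 mol
Step 2:
n(Q) available = 5.114 mol
n(D) = 19.84 mol
n/ν for Q = 5.114/1 = 5.114
n/ν for D = 19.84/3 = 6.613
Smallest n/ν is Q → limiting reagent.
n(A) = (2/1) × 5.114 = 10.23 mol
mass = 10.23 × 276.05 = 2824 g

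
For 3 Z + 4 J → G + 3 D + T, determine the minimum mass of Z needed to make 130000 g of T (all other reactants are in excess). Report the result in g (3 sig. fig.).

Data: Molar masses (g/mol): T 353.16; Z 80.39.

n(T) = 130000 / 353.16 = 368.1 mol
n(Z) = (3/1) × 368.1 = 1104 mol
mass = 1104 × 80.39 = 88750 g

88800 g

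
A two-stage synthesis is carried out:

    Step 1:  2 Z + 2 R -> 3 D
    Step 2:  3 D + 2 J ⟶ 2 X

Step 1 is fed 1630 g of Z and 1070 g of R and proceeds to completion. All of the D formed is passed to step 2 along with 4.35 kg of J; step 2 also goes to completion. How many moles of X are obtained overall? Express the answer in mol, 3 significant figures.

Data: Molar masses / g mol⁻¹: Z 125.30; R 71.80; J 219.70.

Step 1:
n(Z) = 1630 / 125.30 = 13.01 mol
n(R) = 1070 / 71.80 = 14.90 mol
n/ν for Z = 13.01/2 = 6.505
n/ν for R = 14.90/2 = 7.450
Smallest n/ν is Z → limiting reagent.
n(D) produced = (3/2) × 13.01 = 19.52 mol
Step 2:
n(D) available = 19.52 mol
n(J) = 4.350×1000 / 219.70 = 19.80 mol
n/ν for D = 19.52/3 = 6.507
n/ν for J = 19.80/2 = 9.900
Smallest n/ν is D → limiting reagent.
n(X) = (2/3) × 19.52 = 13.01 mol

13.0 mol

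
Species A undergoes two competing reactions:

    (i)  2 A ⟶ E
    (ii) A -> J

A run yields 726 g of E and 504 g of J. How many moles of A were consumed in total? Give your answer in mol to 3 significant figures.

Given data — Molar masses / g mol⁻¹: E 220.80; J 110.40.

n(E) = 726 / 220.80 = 3.288 mol
n(J) = 504 / 110.40 = 4.565 mol
n(A) via (i) = (2/1)×3.288 = 6.576 mol
n(A) via (ii) = (1/1)×4.565 = 4.565 mol
total n(A) = 6.576 + 4.565 = 11.14 mol

11.1 mol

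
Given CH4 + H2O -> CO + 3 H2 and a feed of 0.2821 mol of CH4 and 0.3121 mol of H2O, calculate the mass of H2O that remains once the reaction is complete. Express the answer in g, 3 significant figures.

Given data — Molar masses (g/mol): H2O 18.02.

0.541 g

n(CH4) = 0.2821 mol
n(H2O) = 0.3121 mol
n/ν for CH4 = 0.2821/1 = 0.2821
n/ν for H2O = 0.3121/1 = 0.3121
Smallest n/ν is CH4 → limiting reagent.
H2O consumed = (1/1) × 0.2821 = 0.2821 mol
H2O remaining = 0.3121 − 0.2821 = 0.03000 mol
mass = 0.03000 × 18.02 = 0.5406 g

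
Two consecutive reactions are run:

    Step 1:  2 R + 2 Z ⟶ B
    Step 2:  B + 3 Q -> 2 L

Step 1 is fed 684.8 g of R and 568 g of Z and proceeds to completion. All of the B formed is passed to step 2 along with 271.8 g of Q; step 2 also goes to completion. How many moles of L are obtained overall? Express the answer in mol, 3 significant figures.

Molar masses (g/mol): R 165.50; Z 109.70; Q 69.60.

Step 1:
n(R) = 684.8 / 165.50 = 4.138 mol
n(Z) = 568.0 / 109.70 = 5.178 mol
n/ν → R: 2.069, Z: 2.589; R is limiting.
n(B) produced = (1/2) × 4.138 = 2.069 mol
Step 2:
n(B) available = 2.069 mol
n(Q) = 271.8 / 69.60 = 3.905 mol
n/ν → B: 2.069, Q: 1.302; Q is limiting.
n(L) = (2/3) × 3.905 = 2.603 mol

2.60 mol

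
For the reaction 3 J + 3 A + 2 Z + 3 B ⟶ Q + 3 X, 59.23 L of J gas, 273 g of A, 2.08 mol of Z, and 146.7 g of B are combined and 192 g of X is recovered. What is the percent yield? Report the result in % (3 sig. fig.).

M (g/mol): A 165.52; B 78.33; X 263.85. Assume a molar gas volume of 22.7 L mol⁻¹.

44.1 %

n(J) = 59.23 / 22.7 = 2.609 mol
n(A) = 273.0 / 165.52 = 1.649 mol
n(Z) = 2.080 mol
n(B) = 146.7 / 78.33 = 1.873 mol
n/ν for J = 2.609/3 = 0.8697
n/ν for A = 1.649/3 = 0.5497
n/ν for Z = 2.080/2 = 1.040
n/ν for B = 1.873/3 = 0.6243
Smallest n/ν is A → limiting reagent.
theoretical n(X) = (3/3) × 1.649 = 1.649 mol → 435.1 g
% yield = 192 / 435.1 × 100 = 44.13 %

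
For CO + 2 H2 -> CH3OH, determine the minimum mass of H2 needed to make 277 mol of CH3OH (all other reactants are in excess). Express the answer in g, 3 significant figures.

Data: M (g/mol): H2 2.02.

n(CH3OH) = 277.0 mol
n(H2) = (2/1) × 277.0 = 554.0 mol
mass = 554.0 × 2.02 = 1119 g

1120 g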